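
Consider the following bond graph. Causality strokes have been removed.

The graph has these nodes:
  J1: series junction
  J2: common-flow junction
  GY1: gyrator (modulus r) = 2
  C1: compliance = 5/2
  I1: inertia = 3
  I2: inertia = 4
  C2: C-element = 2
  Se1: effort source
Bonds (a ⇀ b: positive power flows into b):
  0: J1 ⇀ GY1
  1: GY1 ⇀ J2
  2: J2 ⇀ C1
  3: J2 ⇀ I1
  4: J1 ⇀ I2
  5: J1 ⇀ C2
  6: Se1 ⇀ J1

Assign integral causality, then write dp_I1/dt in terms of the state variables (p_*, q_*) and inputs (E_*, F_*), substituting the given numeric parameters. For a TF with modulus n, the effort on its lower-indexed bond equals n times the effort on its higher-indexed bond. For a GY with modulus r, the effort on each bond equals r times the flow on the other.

dp_I1/dt = p_I2/2 - 2*q_C1/5

b6 stroke→J1  (source Se1 imposes e)
b2 stroke→J2  (C1 outputs effort q/C1)
b3 stroke→I1  (prefer integral on I1)
b1 stroke→J2  (J2: bond 3 brought flow, rest push out)
b0 stroke→J1  (GY1 both-in/both-out from 1)
b4 stroke→I2  (prefer integral on I2)
b5 stroke→J1  (J1: bond 4 brought flow, rest push out)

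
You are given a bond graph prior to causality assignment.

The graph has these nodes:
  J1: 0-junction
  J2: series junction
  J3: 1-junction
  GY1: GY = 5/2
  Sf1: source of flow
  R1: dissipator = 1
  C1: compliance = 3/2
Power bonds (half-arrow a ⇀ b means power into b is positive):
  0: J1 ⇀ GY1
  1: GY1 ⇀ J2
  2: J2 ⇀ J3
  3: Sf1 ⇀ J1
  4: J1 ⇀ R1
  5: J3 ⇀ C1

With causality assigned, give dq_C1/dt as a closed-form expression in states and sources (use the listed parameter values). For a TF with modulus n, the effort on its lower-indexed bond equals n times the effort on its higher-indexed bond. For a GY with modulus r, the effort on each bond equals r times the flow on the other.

β3 stroke→Sf1  (Sf1 fixes flow; stroke at Sf1)
β5 stroke→J3  (C1: C, integral causality)
β2 stroke→J2  (closing 1-jn rule on J3)
β1 stroke→GY1  (only one flow-in slot at J2)
β0 stroke→GY1  (GY GY1: same side as bond 1)
β4 stroke→J1  (J1 needs exactly one e-in)

dq_C1/dt = 2*F_Sf1/5 - 8*q_C1/75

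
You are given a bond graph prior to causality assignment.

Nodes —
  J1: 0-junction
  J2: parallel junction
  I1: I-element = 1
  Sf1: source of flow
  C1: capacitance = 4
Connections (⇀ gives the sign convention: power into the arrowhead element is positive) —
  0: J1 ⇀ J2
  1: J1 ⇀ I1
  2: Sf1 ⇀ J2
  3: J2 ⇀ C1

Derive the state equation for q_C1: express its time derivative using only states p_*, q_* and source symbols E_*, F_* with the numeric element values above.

bond 2 →Sf1  (Sf1 fixes flow; stroke at Sf1)
bond 1 →I1  (prefer integral on I1)
bond 0 →J1  (only one effort-in slot at J1)
bond 3 →J2  (J2 needs exactly one e-in)

dq_C1/dt = F_Sf1 - p_I1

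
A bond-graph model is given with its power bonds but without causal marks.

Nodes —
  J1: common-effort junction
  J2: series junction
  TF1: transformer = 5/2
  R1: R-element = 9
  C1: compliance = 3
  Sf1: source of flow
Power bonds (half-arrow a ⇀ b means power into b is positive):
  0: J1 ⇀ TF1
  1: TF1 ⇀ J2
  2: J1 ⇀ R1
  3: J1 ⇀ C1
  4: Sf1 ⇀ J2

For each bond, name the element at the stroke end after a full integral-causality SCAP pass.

b0 stroke→TF1
b1 stroke→J2
b2 stroke→R1
b3 stroke→J1
b4 stroke→Sf1

β4 stroke→Sf1  (Sf1 (Sf) sets flow on bond)
β1 stroke→J2  (common-f at J2 fixed by 4)
β0 stroke→TF1  (TF1: transformer flips bond 1)
β3 stroke→J1  (C1 integral (e out))
β2 stroke→R1  (0-jn J1 has e-setter on 3)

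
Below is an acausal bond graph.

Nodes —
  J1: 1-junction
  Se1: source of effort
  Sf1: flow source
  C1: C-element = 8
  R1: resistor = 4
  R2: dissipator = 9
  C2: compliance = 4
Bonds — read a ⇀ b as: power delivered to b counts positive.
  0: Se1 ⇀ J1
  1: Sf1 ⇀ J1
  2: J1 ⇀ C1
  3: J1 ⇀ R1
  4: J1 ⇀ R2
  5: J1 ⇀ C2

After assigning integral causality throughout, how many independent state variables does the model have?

bond 0 |J1  (Se1 fixes effort; stroke away)
bond 1 |Sf1  (source Sf1 imposes f)
bond 2 |J1  (1-jn J1 has f-setter on 1)
bond 3 |J1  (1-jn J1 has f-setter on 1)
bond 4 |J1  (common-f at J1 fixed by 1)
bond 5 |J1  (J1: bond 1 brought flow, rest push out)

2  (C1, C2 all integral)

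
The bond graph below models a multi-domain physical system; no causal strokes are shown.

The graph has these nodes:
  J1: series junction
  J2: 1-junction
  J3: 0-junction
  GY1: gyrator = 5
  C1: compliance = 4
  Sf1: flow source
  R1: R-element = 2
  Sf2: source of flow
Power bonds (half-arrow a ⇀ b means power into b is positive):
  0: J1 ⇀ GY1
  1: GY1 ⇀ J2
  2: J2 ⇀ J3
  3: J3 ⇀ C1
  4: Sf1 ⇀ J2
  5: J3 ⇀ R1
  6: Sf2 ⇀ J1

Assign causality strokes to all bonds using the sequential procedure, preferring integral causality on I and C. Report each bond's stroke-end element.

#4 →Sf1  (Sf1: flow source, stroke at near end)
#6 →Sf2  (Sf2 fixes flow; stroke at Sf2)
#0 →J1  (1-jn J1 has f-setter on 6)
#1 →J2  (J2 flow already set via bond 4)
#2 →J2  (1-jn J2 has f-setter on 4)
#3 →J3  (C1 integral (e out))
#5 →R1  (J3: bond 3 brought effort, rest push out)

bond 0 stroke at J1
bond 1 stroke at J2
bond 2 stroke at J2
bond 3 stroke at J3
bond 4 stroke at Sf1
bond 5 stroke at R1
bond 6 stroke at Sf2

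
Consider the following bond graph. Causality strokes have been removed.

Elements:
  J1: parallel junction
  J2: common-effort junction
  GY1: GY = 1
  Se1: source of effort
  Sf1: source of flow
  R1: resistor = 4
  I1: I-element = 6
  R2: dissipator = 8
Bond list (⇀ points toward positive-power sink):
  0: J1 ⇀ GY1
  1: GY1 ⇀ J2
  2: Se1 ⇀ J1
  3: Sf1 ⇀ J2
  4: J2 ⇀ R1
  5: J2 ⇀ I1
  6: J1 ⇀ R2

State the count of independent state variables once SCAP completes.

b2 stroke→J1  (Se1: effort source, stroke at far end)
b3 stroke→Sf1  (source Sf1 imposes f)
b0 stroke→GY1  (J1 effort already set via bond 2)
b6 stroke→R2  (common-e at J1 fixed by 2)
b1 stroke→GY1  (GY1: gyrator matches bond 0)
b5 stroke→I1  (I1 integral (f out))
b4 stroke→J2  (J2 needs exactly one e-in)

1  (I1 all integral)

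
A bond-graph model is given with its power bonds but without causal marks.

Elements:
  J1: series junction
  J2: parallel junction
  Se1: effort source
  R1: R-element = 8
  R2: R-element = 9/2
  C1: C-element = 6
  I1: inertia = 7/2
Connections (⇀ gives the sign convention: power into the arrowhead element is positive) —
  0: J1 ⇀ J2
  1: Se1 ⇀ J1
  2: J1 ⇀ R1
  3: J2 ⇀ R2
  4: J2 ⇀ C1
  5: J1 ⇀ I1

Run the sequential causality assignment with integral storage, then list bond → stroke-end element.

b0 →J1
b1 →J1
b2 →J1
b3 →R2
b4 →J2
b5 →I1

bond 1 |J1  (Se1 (Se) sets effort on bond)
bond 4 |J2  (prefer integral on C1)
bond 0 |J1  (J2: bond 4 brought effort, rest push out)
bond 3 |R2  (J2 effort already set via bond 4)
bond 5 |I1  (I1 outputs flow p/I1)
bond 2 |J1  (common-f at J1 fixed by 5)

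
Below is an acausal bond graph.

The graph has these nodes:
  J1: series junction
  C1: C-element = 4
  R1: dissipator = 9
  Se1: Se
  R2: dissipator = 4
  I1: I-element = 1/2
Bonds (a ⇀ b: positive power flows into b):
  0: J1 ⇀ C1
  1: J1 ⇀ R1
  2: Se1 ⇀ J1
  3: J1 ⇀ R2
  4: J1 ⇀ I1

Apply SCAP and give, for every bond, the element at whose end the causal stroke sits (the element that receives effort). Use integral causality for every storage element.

#2 stroke→J1  (source Se1 imposes e)
#0 stroke→J1  (prefer integral on C1)
#4 stroke→I1  (I1 integral (f out))
#1 stroke→J1  (J1 flow already set via bond 4)
#3 stroke→J1  (1-jn J1 has f-setter on 4)

b0 |J1
b1 |J1
b2 |J1
b3 |J1
b4 |I1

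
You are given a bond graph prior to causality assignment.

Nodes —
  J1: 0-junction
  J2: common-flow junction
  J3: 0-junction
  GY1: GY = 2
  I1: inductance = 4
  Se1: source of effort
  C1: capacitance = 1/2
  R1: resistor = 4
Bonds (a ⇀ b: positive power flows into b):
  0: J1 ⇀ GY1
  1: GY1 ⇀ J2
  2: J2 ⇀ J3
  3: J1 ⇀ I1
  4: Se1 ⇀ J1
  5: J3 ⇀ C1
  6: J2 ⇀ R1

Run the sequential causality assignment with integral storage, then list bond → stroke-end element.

b4 |J1  (Se1: effort source, stroke at far end)
b0 |GY1  (0-jn J1 has e-setter on 4)
b3 |I1  (J1 effort already set via bond 4)
b1 |GY1  (GY1: gyrator matches bond 0)
b2 |J2  (1-jn J2 has f-setter on 1)
b6 |J2  (common-f at J2 fixed by 1)
b5 |J3  (J3: last free bond brings effort in)

β0 stroke→GY1
β1 stroke→GY1
β2 stroke→J2
β3 stroke→I1
β4 stroke→J1
β5 stroke→J3
β6 stroke→J2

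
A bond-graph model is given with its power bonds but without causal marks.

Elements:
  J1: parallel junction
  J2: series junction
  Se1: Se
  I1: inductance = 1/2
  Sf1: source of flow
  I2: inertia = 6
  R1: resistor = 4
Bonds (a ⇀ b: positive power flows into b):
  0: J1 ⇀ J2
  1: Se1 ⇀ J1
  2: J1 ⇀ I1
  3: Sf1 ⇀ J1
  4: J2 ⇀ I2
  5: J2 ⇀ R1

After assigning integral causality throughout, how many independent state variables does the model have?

2  (I1, I2 all integral)

#1 stroke at J1  (Se1: effort source, stroke at far end)
#3 stroke at Sf1  (Sf1 (Sf) sets flow on bond)
#0 stroke at J2  (J1: bond 1 brought effort, rest push out)
#2 stroke at I1  (0-jn J1 has e-setter on 1)
#4 stroke at I2  (I2: I, integral causality)
#5 stroke at J2  (J2 flow already set via bond 4)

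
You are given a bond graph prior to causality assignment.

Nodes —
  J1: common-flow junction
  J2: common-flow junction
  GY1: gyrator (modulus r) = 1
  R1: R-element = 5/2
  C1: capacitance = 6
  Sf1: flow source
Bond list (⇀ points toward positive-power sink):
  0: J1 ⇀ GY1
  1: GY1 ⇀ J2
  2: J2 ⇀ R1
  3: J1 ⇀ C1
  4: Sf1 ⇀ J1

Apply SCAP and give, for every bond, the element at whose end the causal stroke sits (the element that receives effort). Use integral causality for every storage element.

β0 stroke→J1
β1 stroke→J2
β2 stroke→R1
β3 stroke→J1
β4 stroke→Sf1

bond 4 |Sf1  (Sf1: flow source, stroke at near end)
bond 0 |J1  (J1 flow already set via bond 4)
bond 3 |J1  (common-f at J1 fixed by 4)
bond 1 |J2  (through GY1, causality inverts; strokes same side of GY1)
bond 2 |R1  (closing 1-jn rule on J2)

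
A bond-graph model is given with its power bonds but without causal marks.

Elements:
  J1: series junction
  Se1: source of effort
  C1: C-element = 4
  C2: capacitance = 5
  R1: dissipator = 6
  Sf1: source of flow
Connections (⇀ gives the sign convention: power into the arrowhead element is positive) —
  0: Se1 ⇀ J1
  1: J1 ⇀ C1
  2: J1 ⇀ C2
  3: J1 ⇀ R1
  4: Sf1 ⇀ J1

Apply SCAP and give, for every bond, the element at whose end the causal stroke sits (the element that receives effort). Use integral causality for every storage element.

b0 |J1  (Se1: effort source, stroke at far end)
b4 |Sf1  (Sf1: flow source, stroke at near end)
b1 |J1  (J1 flow already set via bond 4)
b2 |J1  (common-f at J1 fixed by 4)
b3 |J1  (J1: bond 4 brought flow, rest push out)

β0 stroke→J1
β1 stroke→J1
β2 stroke→J1
β3 stroke→J1
β4 stroke→Sf1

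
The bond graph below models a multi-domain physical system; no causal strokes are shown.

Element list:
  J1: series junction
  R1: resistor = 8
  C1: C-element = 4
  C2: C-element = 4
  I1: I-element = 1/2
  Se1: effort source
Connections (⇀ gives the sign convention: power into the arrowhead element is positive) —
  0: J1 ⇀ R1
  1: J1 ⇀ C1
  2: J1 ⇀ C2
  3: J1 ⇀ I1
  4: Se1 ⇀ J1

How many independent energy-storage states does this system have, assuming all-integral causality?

3  (C1, C2, I1 all integral)

b4 stroke→J1  (Se1 fixes effort; stroke away)
b1 stroke→J1  (C1: C, integral causality)
b2 stroke→J1  (C2 integral (e out))
b3 stroke→I1  (prefer integral on I1)
b0 stroke→J1  (J1: bond 3 brought flow, rest push out)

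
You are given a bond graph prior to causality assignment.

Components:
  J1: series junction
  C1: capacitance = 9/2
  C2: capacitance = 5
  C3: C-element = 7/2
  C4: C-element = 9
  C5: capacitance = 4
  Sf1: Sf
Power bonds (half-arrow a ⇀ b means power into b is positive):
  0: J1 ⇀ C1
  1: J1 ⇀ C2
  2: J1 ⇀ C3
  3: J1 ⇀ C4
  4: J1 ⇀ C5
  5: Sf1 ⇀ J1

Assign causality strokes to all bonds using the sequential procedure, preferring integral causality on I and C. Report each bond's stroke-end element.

β5 |Sf1  (source Sf1 imposes f)
β0 |J1  (J1: bond 5 brought flow, rest push out)
β1 |J1  (J1 flow already set via bond 5)
β2 |J1  (common-f at J1 fixed by 5)
β3 |J1  (1-jn J1 has f-setter on 5)
β4 |J1  (common-f at J1 fixed by 5)

#0 →J1
#1 →J1
#2 →J1
#3 →J1
#4 →J1
#5 →Sf1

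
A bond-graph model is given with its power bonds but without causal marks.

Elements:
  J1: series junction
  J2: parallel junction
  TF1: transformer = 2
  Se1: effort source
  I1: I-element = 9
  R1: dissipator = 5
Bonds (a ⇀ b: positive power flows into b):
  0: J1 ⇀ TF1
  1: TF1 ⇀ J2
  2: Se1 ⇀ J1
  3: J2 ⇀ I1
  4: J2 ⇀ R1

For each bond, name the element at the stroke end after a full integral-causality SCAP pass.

β2 stroke at J1  (Se1 (Se) sets effort on bond)
β0 stroke at TF1  (only one flow-in slot at J1)
β1 stroke at J2  (TF1 one-in-one-out from 0)
β3 stroke at I1  (common-e at J2 fixed by 1)
β4 stroke at R1  (0-jn J2 has e-setter on 1)

bond 0 →TF1
bond 1 →J2
bond 2 →J1
bond 3 →I1
bond 4 →R1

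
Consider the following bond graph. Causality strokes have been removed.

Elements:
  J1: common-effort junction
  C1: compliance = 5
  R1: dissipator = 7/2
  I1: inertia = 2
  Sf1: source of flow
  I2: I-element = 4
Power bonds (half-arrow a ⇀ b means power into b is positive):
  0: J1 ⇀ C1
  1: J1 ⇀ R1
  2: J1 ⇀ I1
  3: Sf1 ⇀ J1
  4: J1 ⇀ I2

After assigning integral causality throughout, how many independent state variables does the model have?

bond 3 stroke at Sf1  (Sf1 (Sf) sets flow on bond)
bond 0 stroke at J1  (C1 outputs effort q/C1)
bond 1 stroke at R1  (common-e at J1 fixed by 0)
bond 2 stroke at I1  (0-jn J1 has e-setter on 0)
bond 4 stroke at I2  (common-e at J1 fixed by 0)

3  (C1, I1, I2 all integral)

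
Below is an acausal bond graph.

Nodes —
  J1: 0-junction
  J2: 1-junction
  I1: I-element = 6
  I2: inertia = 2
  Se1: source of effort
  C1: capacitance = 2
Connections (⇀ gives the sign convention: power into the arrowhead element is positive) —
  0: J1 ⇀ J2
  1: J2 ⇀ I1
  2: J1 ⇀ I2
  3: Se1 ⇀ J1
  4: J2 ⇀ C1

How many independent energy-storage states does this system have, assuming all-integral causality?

b3 stroke→J1  (Se1 fixes effort; stroke away)
b0 stroke→J2  (0-jn J1 has e-setter on 3)
b2 stroke→I2  (J1: bond 3 brought effort, rest push out)
b1 stroke→I1  (I1: I, integral causality)
b4 stroke→J2  (1-jn J2 has f-setter on 1)

3  (C1, I1, I2 all integral)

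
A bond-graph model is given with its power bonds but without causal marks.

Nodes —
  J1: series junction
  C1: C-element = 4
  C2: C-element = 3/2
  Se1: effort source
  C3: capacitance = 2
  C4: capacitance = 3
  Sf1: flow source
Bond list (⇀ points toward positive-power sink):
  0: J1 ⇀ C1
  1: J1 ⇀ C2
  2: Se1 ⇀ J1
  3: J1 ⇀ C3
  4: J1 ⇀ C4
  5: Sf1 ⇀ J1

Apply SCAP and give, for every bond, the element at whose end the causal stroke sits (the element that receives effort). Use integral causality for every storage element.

β0 →J1
β1 →J1
β2 →J1
β3 →J1
β4 →J1
β5 →Sf1

#2 →J1  (Se1 fixes effort; stroke away)
#5 →Sf1  (source Sf1 imposes f)
#0 →J1  (common-f at J1 fixed by 5)
#1 →J1  (1-jn J1 has f-setter on 5)
#3 →J1  (common-f at J1 fixed by 5)
#4 →J1  (common-f at J1 fixed by 5)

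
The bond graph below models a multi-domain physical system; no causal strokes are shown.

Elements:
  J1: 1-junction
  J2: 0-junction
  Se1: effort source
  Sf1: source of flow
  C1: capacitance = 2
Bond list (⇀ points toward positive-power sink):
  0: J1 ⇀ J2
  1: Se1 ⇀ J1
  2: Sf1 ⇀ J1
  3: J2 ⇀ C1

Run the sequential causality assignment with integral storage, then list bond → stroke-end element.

bond 1 stroke→J1  (Se1 (Se) sets effort on bond)
bond 2 stroke→Sf1  (source Sf1 imposes f)
bond 0 stroke→J1  (J1 flow already set via bond 2)
bond 3 stroke→J2  (closing 0-jn rule on J2)

#0 →J1
#1 →J1
#2 →Sf1
#3 →J2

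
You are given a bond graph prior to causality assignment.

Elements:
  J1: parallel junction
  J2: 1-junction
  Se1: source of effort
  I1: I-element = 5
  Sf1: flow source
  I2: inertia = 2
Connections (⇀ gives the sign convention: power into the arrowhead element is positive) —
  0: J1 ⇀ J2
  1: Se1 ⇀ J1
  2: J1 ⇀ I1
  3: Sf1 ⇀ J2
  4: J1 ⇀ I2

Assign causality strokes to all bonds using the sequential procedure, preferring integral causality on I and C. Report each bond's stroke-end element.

b1 →J1  (Se1: effort source, stroke at far end)
b3 →Sf1  (Sf1 (Sf) sets flow on bond)
b0 →J2  (J1 effort already set via bond 1)
b2 →I1  (0-jn J1 has e-setter on 1)
b4 →I2  (J1 effort already set via bond 1)

b0 →J2
b1 →J1
b2 →I1
b3 →Sf1
b4 →I2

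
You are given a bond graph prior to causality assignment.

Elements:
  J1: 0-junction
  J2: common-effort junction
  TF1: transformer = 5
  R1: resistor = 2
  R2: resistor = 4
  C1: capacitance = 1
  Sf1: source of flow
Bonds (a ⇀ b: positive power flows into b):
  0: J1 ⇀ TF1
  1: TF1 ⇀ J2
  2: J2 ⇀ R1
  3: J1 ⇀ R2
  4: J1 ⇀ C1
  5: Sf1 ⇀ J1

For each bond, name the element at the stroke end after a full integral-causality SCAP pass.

b5 stroke→Sf1  (source Sf1 imposes f)
b4 stroke→J1  (prefer integral on C1)
b0 stroke→TF1  (J1: bond 4 brought effort, rest push out)
b3 stroke→R2  (common-e at J1 fixed by 4)
b1 stroke→J2  (TF TF1: opposite of bond 0)
b2 stroke→R1  (common-e at J2 fixed by 1)

#0 stroke at TF1
#1 stroke at J2
#2 stroke at R1
#3 stroke at R2
#4 stroke at J1
#5 stroke at Sf1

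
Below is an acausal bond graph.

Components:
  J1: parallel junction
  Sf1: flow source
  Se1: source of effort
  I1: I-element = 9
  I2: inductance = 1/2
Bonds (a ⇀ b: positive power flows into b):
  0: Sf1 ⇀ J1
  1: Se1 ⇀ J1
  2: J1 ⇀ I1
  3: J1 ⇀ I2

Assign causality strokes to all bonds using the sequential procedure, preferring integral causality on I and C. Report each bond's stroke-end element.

b0 stroke at Sf1
b1 stroke at J1
b2 stroke at I1
b3 stroke at I2

#0 stroke→Sf1  (source Sf1 imposes f)
#1 stroke→J1  (Se1 (Se) sets effort on bond)
#2 stroke→I1  (common-e at J1 fixed by 1)
#3 stroke→I2  (J1: bond 1 brought effort, rest push out)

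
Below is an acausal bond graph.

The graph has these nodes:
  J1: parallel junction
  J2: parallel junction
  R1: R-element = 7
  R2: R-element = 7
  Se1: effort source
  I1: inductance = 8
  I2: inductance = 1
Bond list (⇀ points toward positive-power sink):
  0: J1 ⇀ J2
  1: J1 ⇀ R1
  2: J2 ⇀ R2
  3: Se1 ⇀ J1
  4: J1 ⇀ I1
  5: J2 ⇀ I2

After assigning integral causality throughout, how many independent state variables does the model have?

bond 3 stroke→J1  (Se1 (Se) sets effort on bond)
bond 0 stroke→J2  (common-e at J1 fixed by 3)
bond 1 stroke→R1  (J1 effort already set via bond 3)
bond 4 stroke→I1  (J1 effort already set via bond 3)
bond 2 stroke→R2  (0-jn J2 has e-setter on 0)
bond 5 stroke→I2  (common-e at J2 fixed by 0)

2  (I1, I2 all integral)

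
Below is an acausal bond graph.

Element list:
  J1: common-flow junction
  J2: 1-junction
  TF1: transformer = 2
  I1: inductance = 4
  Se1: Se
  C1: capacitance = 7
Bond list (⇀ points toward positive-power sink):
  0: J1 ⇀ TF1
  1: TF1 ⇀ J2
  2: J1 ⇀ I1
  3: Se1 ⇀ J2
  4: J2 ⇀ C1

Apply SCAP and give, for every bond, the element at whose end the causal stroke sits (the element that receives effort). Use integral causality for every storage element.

β0 →J1
β1 →TF1
β2 →I1
β3 →J2
β4 →J2

β3 stroke→J2  (Se1 fixes effort; stroke away)
β2 stroke→I1  (I1 integral (f out))
β0 stroke→J1  (J1 flow already set via bond 2)
β1 stroke→TF1  (through TF1, causality passes straight; one stroke at TF1)
β4 stroke→J2  (common-f at J2 fixed by 1)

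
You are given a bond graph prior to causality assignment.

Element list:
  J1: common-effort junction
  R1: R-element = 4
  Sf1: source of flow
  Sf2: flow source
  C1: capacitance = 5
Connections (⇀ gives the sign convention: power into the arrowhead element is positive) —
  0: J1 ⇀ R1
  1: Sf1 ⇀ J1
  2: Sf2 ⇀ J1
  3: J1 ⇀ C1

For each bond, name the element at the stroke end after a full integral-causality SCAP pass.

bond 1 →Sf1  (Sf1 fixes flow; stroke at Sf1)
bond 2 →Sf2  (Sf2 fixes flow; stroke at Sf2)
bond 3 →J1  (C1 outputs effort q/C1)
bond 0 →R1  (J1: bond 3 brought effort, rest push out)

bond 0 |R1
bond 1 |Sf1
bond 2 |Sf2
bond 3 |J1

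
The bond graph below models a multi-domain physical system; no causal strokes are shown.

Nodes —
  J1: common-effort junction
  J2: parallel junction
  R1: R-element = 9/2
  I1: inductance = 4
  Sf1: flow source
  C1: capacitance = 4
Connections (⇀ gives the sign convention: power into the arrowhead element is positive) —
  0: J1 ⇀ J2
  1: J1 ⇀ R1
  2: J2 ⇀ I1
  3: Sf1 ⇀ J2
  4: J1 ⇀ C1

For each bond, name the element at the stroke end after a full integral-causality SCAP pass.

b3 |Sf1  (Sf1 fixes flow; stroke at Sf1)
b2 |I1  (I1 outputs flow p/I1)
b0 |J2  (J2: last free bond brings effort in)
b4 |J1  (C1: C, integral causality)
b1 |R1  (J1 effort already set via bond 4)

β0 |J2
β1 |R1
β2 |I1
β3 |Sf1
β4 |J1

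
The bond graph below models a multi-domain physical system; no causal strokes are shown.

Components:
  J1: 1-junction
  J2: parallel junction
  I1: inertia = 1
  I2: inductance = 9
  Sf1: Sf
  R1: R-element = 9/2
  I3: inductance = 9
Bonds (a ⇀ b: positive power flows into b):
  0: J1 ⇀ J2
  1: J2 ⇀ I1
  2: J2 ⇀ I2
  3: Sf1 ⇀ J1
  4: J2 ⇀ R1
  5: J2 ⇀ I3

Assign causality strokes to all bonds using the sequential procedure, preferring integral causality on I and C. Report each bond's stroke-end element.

bond 0 stroke→J1
bond 1 stroke→I1
bond 2 stroke→I2
bond 3 stroke→Sf1
bond 4 stroke→J2
bond 5 stroke→I3

bond 3 stroke→Sf1  (Sf1 (Sf) sets flow on bond)
bond 0 stroke→J1  (J1: bond 3 brought flow, rest push out)
bond 1 stroke→I1  (I1: I, integral causality)
bond 2 stroke→I2  (I2 outputs flow p/I2)
bond 5 stroke→I3  (I3: I, integral causality)
bond 4 stroke→J2  (only one effort-in slot at J2)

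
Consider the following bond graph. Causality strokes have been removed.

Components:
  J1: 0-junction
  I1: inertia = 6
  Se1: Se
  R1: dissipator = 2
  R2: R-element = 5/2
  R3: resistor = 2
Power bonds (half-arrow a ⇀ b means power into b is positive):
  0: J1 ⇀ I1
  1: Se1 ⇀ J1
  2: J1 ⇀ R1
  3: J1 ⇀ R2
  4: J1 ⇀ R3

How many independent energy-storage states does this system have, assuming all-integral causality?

bond 1 |J1  (Se1: effort source, stroke at far end)
bond 0 |I1  (J1 effort already set via bond 1)
bond 2 |R1  (J1 effort already set via bond 1)
bond 3 |R2  (J1 effort already set via bond 1)
bond 4 |R3  (0-jn J1 has e-setter on 1)

1  (I1 all integral)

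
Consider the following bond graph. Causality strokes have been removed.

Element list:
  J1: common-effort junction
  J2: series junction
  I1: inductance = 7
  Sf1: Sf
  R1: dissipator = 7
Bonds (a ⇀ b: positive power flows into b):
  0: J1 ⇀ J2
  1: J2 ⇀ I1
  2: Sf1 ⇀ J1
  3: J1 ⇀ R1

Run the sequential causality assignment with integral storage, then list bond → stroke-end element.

bond 0 |J2
bond 1 |I1
bond 2 |Sf1
bond 3 |J1

#2 stroke→Sf1  (Sf1 fixes flow; stroke at Sf1)
#1 stroke→I1  (I1 integral (f out))
#0 stroke→J2  (J2: bond 1 brought flow, rest push out)
#3 stroke→J1  (closing 0-jn rule on J1)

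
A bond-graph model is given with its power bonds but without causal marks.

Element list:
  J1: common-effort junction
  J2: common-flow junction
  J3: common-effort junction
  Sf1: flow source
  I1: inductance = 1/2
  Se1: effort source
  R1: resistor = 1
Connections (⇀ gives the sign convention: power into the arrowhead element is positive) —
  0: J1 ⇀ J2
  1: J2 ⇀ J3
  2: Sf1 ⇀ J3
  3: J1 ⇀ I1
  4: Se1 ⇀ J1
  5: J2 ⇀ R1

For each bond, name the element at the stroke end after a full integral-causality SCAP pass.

β2 stroke→Sf1  (Sf1 fixes flow; stroke at Sf1)
β4 stroke→J1  (Se1 (Se) sets effort on bond)
β0 stroke→J2  (common-e at J1 fixed by 4)
β3 stroke→I1  (common-e at J1 fixed by 4)
β1 stroke→J3  (J3 needs exactly one e-in)
β5 stroke→J2  (1-jn J2 has f-setter on 1)

b0 |J2
b1 |J3
b2 |Sf1
b3 |I1
b4 |J1
b5 |J2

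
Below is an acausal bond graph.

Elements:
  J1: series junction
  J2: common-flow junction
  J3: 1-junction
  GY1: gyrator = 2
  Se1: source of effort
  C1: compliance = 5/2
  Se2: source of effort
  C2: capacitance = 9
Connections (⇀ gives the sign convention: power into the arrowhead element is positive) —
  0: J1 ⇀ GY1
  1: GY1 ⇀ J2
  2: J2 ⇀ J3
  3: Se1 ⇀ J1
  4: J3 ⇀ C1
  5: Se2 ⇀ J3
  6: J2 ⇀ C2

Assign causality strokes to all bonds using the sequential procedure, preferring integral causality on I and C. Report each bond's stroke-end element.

β0 →GY1
β1 →GY1
β2 →J2
β3 →J1
β4 →J3
β5 →J3
β6 →J2

bond 3 stroke at J1  (Se1: effort source, stroke at far end)
bond 5 stroke at J3  (Se2 fixes effort; stroke away)
bond 0 stroke at GY1  (closing 1-jn rule on J1)
bond 1 stroke at GY1  (GY GY1: same side as bond 0)
bond 2 stroke at J2  (J2 flow already set via bond 1)
bond 6 stroke at J2  (J2 flow already set via bond 1)
bond 4 stroke at J3  (J3 flow already set via bond 2)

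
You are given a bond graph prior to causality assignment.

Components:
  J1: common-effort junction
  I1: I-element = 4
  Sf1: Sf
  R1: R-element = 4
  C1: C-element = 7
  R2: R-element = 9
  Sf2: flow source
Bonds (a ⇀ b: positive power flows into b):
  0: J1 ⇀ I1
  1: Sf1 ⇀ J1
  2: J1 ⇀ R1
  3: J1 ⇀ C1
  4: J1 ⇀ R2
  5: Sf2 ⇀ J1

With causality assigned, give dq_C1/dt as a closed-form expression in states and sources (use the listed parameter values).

β1 stroke at Sf1  (Sf1: flow source, stroke at near end)
β5 stroke at Sf2  (source Sf2 imposes f)
β0 stroke at I1  (prefer integral on I1)
β3 stroke at J1  (C1 outputs effort q/C1)
β2 stroke at R1  (J1 effort already set via bond 3)
β4 stroke at R2  (common-e at J1 fixed by 3)

dq_C1/dt = F_Sf1 + F_Sf2 - p_I1/4 - 13*q_C1/252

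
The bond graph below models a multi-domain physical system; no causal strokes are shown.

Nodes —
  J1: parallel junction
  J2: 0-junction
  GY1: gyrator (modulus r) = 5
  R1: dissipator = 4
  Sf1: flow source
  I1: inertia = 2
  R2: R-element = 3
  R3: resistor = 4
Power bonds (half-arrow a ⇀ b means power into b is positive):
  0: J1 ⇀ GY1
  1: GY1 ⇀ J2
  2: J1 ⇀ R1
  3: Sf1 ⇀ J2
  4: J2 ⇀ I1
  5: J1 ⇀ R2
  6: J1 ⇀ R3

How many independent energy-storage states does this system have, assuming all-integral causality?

β3 →Sf1  (Sf1: flow source, stroke at near end)
β4 →I1  (I1: I, integral causality)
β1 →J2  (only one effort-in slot at J2)
β0 →J1  (GY1: gyrator matches bond 1)
β2 →R1  (J1 effort already set via bond 0)
β5 →R2  (common-e at J1 fixed by 0)
β6 →R3  (0-jn J1 has e-setter on 0)

1  (I1 all integral)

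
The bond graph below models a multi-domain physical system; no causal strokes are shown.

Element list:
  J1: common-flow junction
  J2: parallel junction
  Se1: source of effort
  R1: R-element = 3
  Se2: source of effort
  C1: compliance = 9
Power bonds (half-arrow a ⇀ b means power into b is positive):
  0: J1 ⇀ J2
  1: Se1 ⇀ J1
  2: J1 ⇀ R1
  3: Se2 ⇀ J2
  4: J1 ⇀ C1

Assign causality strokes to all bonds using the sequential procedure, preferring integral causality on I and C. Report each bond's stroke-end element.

#0 stroke at J1
#1 stroke at J1
#2 stroke at R1
#3 stroke at J2
#4 stroke at J1

β1 |J1  (source Se1 imposes e)
β3 |J2  (Se2 (Se) sets effort on bond)
β0 |J1  (J2 effort already set via bond 3)
β4 |J1  (C1 outputs effort q/C1)
β2 |R1  (J1: last free bond brings flow in)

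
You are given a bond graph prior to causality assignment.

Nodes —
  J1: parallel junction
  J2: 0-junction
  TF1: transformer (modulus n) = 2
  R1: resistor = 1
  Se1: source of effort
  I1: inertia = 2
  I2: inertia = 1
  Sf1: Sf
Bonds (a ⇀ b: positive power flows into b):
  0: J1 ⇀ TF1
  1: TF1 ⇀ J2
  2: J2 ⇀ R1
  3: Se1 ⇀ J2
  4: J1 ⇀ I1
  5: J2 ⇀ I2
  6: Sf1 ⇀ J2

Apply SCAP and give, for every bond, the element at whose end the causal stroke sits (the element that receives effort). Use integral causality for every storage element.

bond 0 stroke at J1
bond 1 stroke at TF1
bond 2 stroke at R1
bond 3 stroke at J2
bond 4 stroke at I1
bond 5 stroke at I2
bond 6 stroke at Sf1

bond 3 stroke→J2  (Se1 fixes effort; stroke away)
bond 6 stroke→Sf1  (source Sf1 imposes f)
bond 1 stroke→TF1  (J2 effort already set via bond 3)
bond 2 stroke→R1  (J2: bond 3 brought effort, rest push out)
bond 5 stroke→I2  (J2: bond 3 brought effort, rest push out)
bond 0 stroke→J1  (through TF1, causality passes straight; one stroke at TF1)
bond 4 stroke→I1  (J1 effort already set via bond 0)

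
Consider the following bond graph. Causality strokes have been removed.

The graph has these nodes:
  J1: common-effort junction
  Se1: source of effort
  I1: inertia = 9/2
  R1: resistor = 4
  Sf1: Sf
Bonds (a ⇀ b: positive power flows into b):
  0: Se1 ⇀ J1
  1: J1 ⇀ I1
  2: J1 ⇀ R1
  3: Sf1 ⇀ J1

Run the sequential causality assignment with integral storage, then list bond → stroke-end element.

#0 |J1
#1 |I1
#2 |R1
#3 |Sf1

bond 0 stroke→J1  (source Se1 imposes e)
bond 3 stroke→Sf1  (Sf1: flow source, stroke at near end)
bond 1 stroke→I1  (common-e at J1 fixed by 0)
bond 2 stroke→R1  (J1 effort already set via bond 0)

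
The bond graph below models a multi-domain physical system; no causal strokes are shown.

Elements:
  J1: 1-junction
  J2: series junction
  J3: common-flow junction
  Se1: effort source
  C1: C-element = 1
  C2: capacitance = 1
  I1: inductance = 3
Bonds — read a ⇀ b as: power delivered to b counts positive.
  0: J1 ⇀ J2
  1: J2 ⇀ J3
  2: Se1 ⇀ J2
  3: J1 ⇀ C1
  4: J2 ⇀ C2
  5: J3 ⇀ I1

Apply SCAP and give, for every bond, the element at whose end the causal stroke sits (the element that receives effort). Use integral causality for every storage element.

bond 2 stroke→J2  (Se1 fixes effort; stroke away)
bond 3 stroke→J1  (C1 outputs effort q/C1)
bond 0 stroke→J2  (J1: last free bond brings flow in)
bond 4 stroke→J2  (C2 integral (e out))
bond 1 stroke→J3  (J2: last free bond brings flow in)
bond 5 stroke→I1  (J3 needs exactly one f-in)

b0 |J2
b1 |J3
b2 |J2
b3 |J1
b4 |J2
b5 |I1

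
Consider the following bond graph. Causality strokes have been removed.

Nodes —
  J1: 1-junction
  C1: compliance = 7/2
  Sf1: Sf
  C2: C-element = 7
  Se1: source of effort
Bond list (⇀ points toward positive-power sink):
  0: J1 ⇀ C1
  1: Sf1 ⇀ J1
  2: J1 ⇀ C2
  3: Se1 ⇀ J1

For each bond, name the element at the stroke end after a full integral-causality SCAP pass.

#0 stroke→J1
#1 stroke→Sf1
#2 stroke→J1
#3 stroke→J1

bond 1 stroke at Sf1  (source Sf1 imposes f)
bond 3 stroke at J1  (Se1 fixes effort; stroke away)
bond 0 stroke at J1  (J1 flow already set via bond 1)
bond 2 stroke at J1  (1-jn J1 has f-setter on 1)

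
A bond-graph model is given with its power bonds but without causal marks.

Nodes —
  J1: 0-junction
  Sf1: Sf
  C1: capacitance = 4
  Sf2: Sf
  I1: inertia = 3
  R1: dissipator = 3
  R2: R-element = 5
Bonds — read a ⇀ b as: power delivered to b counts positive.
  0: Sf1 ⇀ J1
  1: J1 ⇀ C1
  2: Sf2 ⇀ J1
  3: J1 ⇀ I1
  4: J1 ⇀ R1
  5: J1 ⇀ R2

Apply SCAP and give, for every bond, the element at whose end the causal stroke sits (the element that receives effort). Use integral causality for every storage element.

b0 stroke at Sf1
b1 stroke at J1
b2 stroke at Sf2
b3 stroke at I1
b4 stroke at R1
b5 stroke at R2

b0 |Sf1  (Sf1 (Sf) sets flow on bond)
b2 |Sf2  (Sf2 fixes flow; stroke at Sf2)
b1 |J1  (C1: C, integral causality)
b3 |I1  (J1 effort already set via bond 1)
b4 |R1  (J1: bond 1 brought effort, rest push out)
b5 |R2  (0-jn J1 has e-setter on 1)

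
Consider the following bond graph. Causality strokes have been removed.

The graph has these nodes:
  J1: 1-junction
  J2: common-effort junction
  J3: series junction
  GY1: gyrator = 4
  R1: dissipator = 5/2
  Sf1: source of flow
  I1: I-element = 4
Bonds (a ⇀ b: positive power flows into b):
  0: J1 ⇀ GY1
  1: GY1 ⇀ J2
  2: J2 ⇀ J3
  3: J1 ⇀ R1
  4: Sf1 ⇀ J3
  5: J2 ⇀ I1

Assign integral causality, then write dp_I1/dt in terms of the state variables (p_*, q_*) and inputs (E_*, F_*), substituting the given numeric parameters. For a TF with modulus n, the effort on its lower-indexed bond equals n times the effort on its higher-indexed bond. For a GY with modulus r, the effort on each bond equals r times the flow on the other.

dp_I1/dt = -32*F_Sf1/5 - 8*p_I1/5

β4 stroke at Sf1  (Sf1: flow source, stroke at near end)
β2 stroke at J3  (J3: bond 4 brought flow, rest push out)
β5 stroke at I1  (I1 integral (f out))
β1 stroke at J2  (closing 0-jn rule on J2)
β0 stroke at J1  (GY1 both-in/both-out from 1)
β3 stroke at R1  (J1 needs exactly one f-in)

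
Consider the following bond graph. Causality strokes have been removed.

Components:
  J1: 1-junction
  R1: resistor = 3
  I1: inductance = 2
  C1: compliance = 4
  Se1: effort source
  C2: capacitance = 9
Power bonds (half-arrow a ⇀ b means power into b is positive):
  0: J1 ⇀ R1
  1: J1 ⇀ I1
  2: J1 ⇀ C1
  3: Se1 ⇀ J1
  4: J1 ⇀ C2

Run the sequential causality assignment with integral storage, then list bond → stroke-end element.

#0 stroke at J1
#1 stroke at I1
#2 stroke at J1
#3 stroke at J1
#4 stroke at J1

b3 |J1  (Se1 (Se) sets effort on bond)
b1 |I1  (I1: I, integral causality)
b0 |J1  (J1: bond 1 brought flow, rest push out)
b2 |J1  (common-f at J1 fixed by 1)
b4 |J1  (J1 flow already set via bond 1)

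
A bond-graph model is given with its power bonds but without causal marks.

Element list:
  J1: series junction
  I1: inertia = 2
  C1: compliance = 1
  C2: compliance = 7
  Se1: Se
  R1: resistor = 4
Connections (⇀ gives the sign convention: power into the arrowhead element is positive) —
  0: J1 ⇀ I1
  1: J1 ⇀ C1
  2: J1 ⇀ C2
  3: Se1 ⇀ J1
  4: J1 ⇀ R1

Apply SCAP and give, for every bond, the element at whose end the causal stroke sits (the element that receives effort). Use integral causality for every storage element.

b3 →J1  (Se1: effort source, stroke at far end)
b0 →I1  (I1 outputs flow p/I1)
b1 →J1  (common-f at J1 fixed by 0)
b2 →J1  (common-f at J1 fixed by 0)
b4 →J1  (1-jn J1 has f-setter on 0)

#0 →I1
#1 →J1
#2 →J1
#3 →J1
#4 →J1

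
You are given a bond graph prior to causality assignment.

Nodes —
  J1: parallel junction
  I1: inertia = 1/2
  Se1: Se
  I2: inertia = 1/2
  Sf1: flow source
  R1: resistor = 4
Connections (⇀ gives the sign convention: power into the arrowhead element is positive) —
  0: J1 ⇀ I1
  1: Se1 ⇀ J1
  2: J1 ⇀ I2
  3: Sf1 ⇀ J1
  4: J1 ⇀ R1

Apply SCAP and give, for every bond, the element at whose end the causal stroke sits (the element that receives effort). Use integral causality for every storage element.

#1 →J1  (source Se1 imposes e)
#3 →Sf1  (Sf1 (Sf) sets flow on bond)
#0 →I1  (J1: bond 1 brought effort, rest push out)
#2 →I2  (J1 effort already set via bond 1)
#4 →R1  (J1 effort already set via bond 1)

β0 stroke→I1
β1 stroke→J1
β2 stroke→I2
β3 stroke→Sf1
β4 stroke→R1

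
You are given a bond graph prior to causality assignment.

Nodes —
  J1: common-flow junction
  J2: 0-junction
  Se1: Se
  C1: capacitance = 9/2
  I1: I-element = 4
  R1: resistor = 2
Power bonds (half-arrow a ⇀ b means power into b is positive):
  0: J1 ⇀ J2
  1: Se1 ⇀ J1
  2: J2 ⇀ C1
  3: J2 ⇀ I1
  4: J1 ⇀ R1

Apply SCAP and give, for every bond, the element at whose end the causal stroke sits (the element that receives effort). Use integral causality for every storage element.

β0 |J1
β1 |J1
β2 |J2
β3 |I1
β4 |R1

β1 →J1  (Se1 fixes effort; stroke away)
β2 →J2  (C1 integral (e out))
β0 →J1  (J2 effort already set via bond 2)
β3 →I1  (0-jn J2 has e-setter on 2)
β4 →R1  (J1: last free bond brings flow in)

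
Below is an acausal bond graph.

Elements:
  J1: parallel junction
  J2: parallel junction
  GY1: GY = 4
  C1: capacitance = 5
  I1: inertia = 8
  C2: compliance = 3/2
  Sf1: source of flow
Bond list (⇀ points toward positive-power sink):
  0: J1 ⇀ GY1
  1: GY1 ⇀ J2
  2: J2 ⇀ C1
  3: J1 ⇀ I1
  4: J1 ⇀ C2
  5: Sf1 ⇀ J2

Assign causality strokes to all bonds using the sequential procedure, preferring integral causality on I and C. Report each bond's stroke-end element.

#5 |Sf1  (Sf1: flow source, stroke at near end)
#2 |J2  (C1: C, integral causality)
#1 |GY1  (J2: bond 2 brought effort, rest push out)
#0 |GY1  (GY1: gyrator matches bond 1)
#3 |I1  (I1 integral (f out))
#4 |J1  (only one effort-in slot at J1)

bond 0 |GY1
bond 1 |GY1
bond 2 |J2
bond 3 |I1
bond 4 |J1
bond 5 |Sf1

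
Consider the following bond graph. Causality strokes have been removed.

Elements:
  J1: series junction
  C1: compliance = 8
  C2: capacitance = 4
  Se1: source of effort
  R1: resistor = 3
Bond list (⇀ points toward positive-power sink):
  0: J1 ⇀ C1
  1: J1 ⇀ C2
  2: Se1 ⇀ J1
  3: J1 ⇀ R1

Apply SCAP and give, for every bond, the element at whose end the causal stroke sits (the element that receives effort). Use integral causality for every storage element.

bond 0 stroke→J1
bond 1 stroke→J1
bond 2 stroke→J1
bond 3 stroke→R1

bond 2 stroke→J1  (source Se1 imposes e)
bond 0 stroke→J1  (C1: C, integral causality)
bond 1 stroke→J1  (C2 outputs effort q/C2)
bond 3 stroke→R1  (J1 needs exactly one f-in)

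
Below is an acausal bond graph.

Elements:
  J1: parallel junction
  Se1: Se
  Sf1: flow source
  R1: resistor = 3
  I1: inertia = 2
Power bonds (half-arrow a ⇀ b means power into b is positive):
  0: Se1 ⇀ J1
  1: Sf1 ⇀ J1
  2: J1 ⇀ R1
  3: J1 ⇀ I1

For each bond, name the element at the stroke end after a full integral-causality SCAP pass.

β0 stroke→J1
β1 stroke→Sf1
β2 stroke→R1
β3 stroke→I1

b0 →J1  (Se1 fixes effort; stroke away)
b1 →Sf1  (Sf1 fixes flow; stroke at Sf1)
b2 →R1  (common-e at J1 fixed by 0)
b3 →I1  (common-e at J1 fixed by 0)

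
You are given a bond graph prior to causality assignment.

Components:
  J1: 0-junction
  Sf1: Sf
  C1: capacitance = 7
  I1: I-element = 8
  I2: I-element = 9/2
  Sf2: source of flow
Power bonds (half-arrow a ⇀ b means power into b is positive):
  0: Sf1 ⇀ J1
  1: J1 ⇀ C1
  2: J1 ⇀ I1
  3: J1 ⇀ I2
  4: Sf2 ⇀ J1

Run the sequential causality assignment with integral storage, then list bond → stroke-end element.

b0 →Sf1  (Sf1: flow source, stroke at near end)
b4 →Sf2  (Sf2 fixes flow; stroke at Sf2)
b1 →J1  (C1 outputs effort q/C1)
b2 →I1  (J1: bond 1 brought effort, rest push out)
b3 →I2  (J1: bond 1 brought effort, rest push out)

#0 |Sf1
#1 |J1
#2 |I1
#3 |I2
#4 |Sf2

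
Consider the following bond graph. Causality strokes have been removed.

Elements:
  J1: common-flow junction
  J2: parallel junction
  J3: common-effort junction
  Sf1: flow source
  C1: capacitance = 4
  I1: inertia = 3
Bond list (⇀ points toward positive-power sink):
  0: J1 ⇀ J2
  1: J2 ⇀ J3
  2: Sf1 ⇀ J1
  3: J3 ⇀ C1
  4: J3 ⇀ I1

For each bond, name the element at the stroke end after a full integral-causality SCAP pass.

bond 2 |Sf1  (Sf1 (Sf) sets flow on bond)
bond 0 |J1  (1-jn J1 has f-setter on 2)
bond 1 |J2  (only one effort-in slot at J2)
bond 3 |J3  (C1 integral (e out))
bond 4 |I1  (0-jn J3 has e-setter on 3)

#0 |J1
#1 |J2
#2 |Sf1
#3 |J3
#4 |I1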